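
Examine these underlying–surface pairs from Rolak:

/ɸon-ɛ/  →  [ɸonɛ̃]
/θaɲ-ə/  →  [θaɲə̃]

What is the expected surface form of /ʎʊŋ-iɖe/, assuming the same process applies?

[ʎʊŋĩɖe]

The data show progressive nasality assimilation (vowel nasalisation): /ɛ/ → [ɛ̃] after /n/; /ə/ → [ə̃] after /ɲ/ — a vowel is nasalised by an immediately preceding nasal consonant.
/i/ sits next to the nasal /ŋ/ and is therefore nasalised to [ĩ].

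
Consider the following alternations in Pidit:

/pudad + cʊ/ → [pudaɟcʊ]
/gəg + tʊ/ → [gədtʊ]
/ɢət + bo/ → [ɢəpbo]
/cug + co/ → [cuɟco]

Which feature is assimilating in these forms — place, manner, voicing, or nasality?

place

Underlying /d/ is realised as [ɟ] next to /c/; /c/ itself does not change.
/d/ is alveolar while /c/ is palatal; the output [ɟ] is palatal, matching the trigger — so the feature that spreads is place.
Checking the remaining alternations: /g/ → [d] before /t/ (velar → alveolar, matching alveolar); /t/ → [p] before /b/ (alveolar → bilabial, matching bilabial); /g/ → [ɟ] before /c/ (velar → palatal, matching palatal) — only place changes, and always toward the following segment.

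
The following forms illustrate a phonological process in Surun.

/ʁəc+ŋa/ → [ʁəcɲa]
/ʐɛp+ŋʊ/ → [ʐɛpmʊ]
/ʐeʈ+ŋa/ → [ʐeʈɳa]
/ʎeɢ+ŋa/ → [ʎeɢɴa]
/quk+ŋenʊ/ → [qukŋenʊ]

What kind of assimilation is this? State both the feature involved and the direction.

progressive place assimilation

The segment that alternates is /ŋ/, which surfaces as [ɲ] when adjacent to /c/.
/ŋ/ is velar while /c/ is palatal; the output [ɲ] is palatal, matching the trigger — so the feature that spreads is place.
Manner and voice are unchanged, so the assimilation is partial, not total.
The same holds elsewhere in the data: /ŋ/ → [m] after /p/ (velar → bilabial, matching bilabial); /ŋ/ → [ɳ] after /ʈ/ (velar → retroflex, matching retroflex); /ŋ/ → [ɴ] after /ɢ/ (velar → uvular, matching uvular) — only place changes, and always toward the preceding segment.
No alternation appears in [qukŋenʊ]: there the adjacent consonants already agree in place (/ŋ/ and /k/ are both velar), so this form is consistent with the same rule.
The trigger is the preceding segment, so the direction is progressive (perseverative).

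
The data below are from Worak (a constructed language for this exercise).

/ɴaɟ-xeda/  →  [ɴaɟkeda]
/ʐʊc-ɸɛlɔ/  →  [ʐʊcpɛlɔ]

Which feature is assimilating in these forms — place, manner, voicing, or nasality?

Comparing underlying and surface forms, /x/ → [k] is the alternation; the neighbouring /ɟ/ is constant.
The change fricative → stop matches the manner of the preceding /ɟ/, identifying this as manner assimilation.
Checking the remaining alternation: /ɸ/ → [p] after /c/ (fricative → stop, matching a stop) — only manner changes, and always toward the preceding segment.

manner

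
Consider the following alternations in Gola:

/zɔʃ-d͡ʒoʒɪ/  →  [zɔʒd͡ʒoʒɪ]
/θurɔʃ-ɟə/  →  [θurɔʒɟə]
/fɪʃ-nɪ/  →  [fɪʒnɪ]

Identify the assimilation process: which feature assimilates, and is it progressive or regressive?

regressive voicing assimilation

The segment that alternates is /ʃ/, which surfaces as [ʒ] when adjacent to /d͡ʒ/.
/ʃ/ is voiceless while /d͡ʒ/ is voiced; the output [ʒ] is voiced, matching the trigger — so the feature that spreads is voicing.
Place and manner are unchanged, so the assimilation is partial, not total.
The same holds elsewhere in the data: /ʃ/ → [ʒ] before /ɟ/ (voiceless → voiced, matching voiced); /ʃ/ → [ʒ] before /n/ (voiceless → voiced, matching voiced) — only voicing changes, and always toward the following segment.
The trigger is the following segment, so the direction is regressive (anticipatory).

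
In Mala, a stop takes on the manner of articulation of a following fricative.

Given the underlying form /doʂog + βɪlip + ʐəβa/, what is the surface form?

[doʂoɣβɪliɸʐəβa]

The rule targets /g/ (voiced velar stop), which sits before the trigger /β/ (fricative).
The voiced velar fricative is [ɣ], so /g/ → [ɣ].
At the second juncture, /p/ likewise becomes [ɸ] adjacent to /ʐ/.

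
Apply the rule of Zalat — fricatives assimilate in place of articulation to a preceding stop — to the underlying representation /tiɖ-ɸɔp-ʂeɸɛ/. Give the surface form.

[tiɖʂɔpɸeɸɛ]

The rule targets /ɸ/ (voiceless bilabial fricative), which sits after the trigger /ɖ/ (retroflex).
Changing only its place to retroflex gives [ʂ] — the voiceless retroflex fricative.
The same rule applies at the second boundary: /ʂ/ → [ɸ] next to /p/.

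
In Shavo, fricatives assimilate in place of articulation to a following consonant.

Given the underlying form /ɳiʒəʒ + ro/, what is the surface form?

The rule targets /ʒ/ (voiced postalveolar fricative), which sits before the trigger /r/ (alveolar).
A voiced alveolar fricative is [z], so the surface segment is [z].

[ɳiʒəzro]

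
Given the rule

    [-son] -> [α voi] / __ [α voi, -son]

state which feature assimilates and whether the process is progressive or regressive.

The rule copies [voi] from the environment onto the target, so the assimilating feature is voicing.
The conditioning segment sits to the right of the focus bar, meaning the trigger follows the segment that changes — regressive assimilation.

regressive voicing assimilation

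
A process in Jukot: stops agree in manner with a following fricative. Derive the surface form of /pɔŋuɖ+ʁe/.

/ɖ/ is a voiced retroflex stop. The following trigger /ʁ/ is a fricative, so /ɖ/ must become a fricative as well.
The voiced retroflex fricative is [ʐ], so /ɖ/ → [ʐ].

[pɔŋuʐʁe]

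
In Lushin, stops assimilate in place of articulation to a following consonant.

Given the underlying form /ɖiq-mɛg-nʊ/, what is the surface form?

The rule targets /q/ (voiceless uvular stop), which sits before the trigger /m/ (bilabial).
The voiceless bilabial stop is [p], so /q/ → [p].
The same rule applies at the second boundary: /g/ → [d] next to /n/.

[ɖipmɛdnʊ]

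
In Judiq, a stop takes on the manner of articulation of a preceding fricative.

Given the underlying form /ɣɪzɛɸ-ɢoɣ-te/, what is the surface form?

[ɣɪzɛɸʁoɣse]

/ɢ/ is a voiced uvular stop. The preceding trigger /ɸ/ is a fricative, so /ɢ/ must become a fricative as well.
The voiced uvular fricative is [ʁ], so /ɢ/ → [ʁ].
At the second juncture, /t/ likewise becomes [s] adjacent to /ɣ/.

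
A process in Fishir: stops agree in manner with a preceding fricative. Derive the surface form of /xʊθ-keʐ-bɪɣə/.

The rule targets /k/ (voiceless velar stop), which sits after the trigger /θ/ (fricative).
The voiceless velar fricative is [x], so /k/ → [x].
At the second juncture, /b/ likewise becomes [β] adjacent to /ʐ/.

[xʊθxeʐβɪɣə]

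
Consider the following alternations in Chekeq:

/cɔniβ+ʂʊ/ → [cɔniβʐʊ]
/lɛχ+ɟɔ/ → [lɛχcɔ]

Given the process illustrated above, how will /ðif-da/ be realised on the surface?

[ðifta]

The data show progressive voicing assimilation: /ʂ/ → [ʐ] after /β/; /ɟ/ → [c] after /χ/. In each pair only voicing changes, matching the preceding consonant, while place and manner stay constant.
/d/ is a voiced alveolar stop. The preceding trigger /f/ is voiceless, so /d/ must become voiceless as well.
Changing only its voicing to voiceless gives [t] — the voiceless alveolar stop.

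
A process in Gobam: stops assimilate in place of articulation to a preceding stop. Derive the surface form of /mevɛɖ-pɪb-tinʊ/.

The rule targets /p/ (voiceless bilabial stop), which sits after the trigger /ɖ/ (retroflex).
The voiceless retroflex stop is [ʈ], so /p/ → [ʈ].
The same rule applies at the second boundary: /t/ → [p] next to /b/.

[mevɛɖʈɪbpinʊ]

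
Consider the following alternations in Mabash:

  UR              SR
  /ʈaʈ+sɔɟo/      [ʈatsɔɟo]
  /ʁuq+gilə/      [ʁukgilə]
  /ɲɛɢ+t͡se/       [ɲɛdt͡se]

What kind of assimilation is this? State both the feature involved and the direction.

Comparing underlying and surface forms, /ʈ/ → [t] is the alternation; the neighbouring /s/ is constant.
/ʈ/ is retroflex while /s/ is alveolar; the output [t] is alveolar, matching the trigger — so the feature that spreads is place.
Manner and voice are unchanged, so the assimilation is partial, not total.
Checking the remaining alternations: /q/ → [k] before /g/ (uvular → velar, matching velar); /ɢ/ → [d] before /t͡s/ (uvular → alveolar, matching alveolar) — only place changes, and always toward the following segment.
Since the segment that changes precedes the conditioning segment, the assimilation is regressive.

regressive place assimilation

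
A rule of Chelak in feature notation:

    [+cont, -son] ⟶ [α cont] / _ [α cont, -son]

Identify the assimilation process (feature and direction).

The shared variable α links the value of [cont] on the target to that of the neighbouring obstruent. [cont] distinguishes stops from fricatives — a manner-of-articulation feature — so this is manner assimilation.
The conditioning segment sits to the right of the focus bar, meaning the trigger follows the segment that changes — regressive assimilation.

regressive manner assimilation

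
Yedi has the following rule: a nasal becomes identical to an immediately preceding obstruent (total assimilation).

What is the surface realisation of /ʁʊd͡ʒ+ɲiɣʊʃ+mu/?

[ʁʊd͡ʒd͡ʒiɣʊʃʃu]

/ɲ/ is the segment targeted by the rule; it sits immediately after /d͡ʒ/, so it assimilates completely and surfaces as [d͡ʒ].
The same rule applies at the second boundary: /m/ → [ʃ] next to /ʃ/.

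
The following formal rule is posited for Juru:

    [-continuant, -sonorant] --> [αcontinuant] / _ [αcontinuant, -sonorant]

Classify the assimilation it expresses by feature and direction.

The rule copies [continuant] (continuancy) from the environment onto the target stops; since [±continuant] encodes the stop/fricative manner contrast, the assimilating dimension is manner.
The conditioning segment sits to the right of the focus bar, meaning the trigger follows the segment that changes — regressive assimilation.

regressive manner assimilation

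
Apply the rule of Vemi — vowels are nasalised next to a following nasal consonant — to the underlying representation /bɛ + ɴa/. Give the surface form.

[bɛ̃ɴa]

The vowel /ɛ/ is adjacent to the following nasal /ɴ/, so it acquires [+nasal] and surfaces as [ɛ̃].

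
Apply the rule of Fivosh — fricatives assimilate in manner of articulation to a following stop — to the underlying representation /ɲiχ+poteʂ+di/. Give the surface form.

/χ/ is a voiceless uvular fricative. The following trigger /p/ is a stop, so /χ/ must become a stop as well.
Changing only its manner to stop gives [q] — the voiceless uvular stop.
The same rule applies at the second boundary: /ʂ/ → [ʈ] next to /d/.

[ɲiqpoteʈdi]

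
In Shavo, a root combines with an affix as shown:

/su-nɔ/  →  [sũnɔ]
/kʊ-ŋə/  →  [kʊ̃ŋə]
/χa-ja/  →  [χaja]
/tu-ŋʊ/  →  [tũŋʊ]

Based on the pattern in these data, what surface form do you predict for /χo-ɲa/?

[χõɲa]

The data show regressive nasality assimilation (vowel nasalisation): /u/ → [ũ] before /n/; /ʊ/ → [ʊ̃] before /ŋ/; /u/ → [ũ] before /ŋ/ — a vowel is nasalised by an immediately following nasal consonant.
No change occurs in [χaja] because the vowel at the boundary is adjacent to an oral consonant, not a nasal (/a/ next to /j/).
The vowel /o/ is adjacent to the following nasal /ɲ/, so it acquires [+nasal] and surfaces as [õ].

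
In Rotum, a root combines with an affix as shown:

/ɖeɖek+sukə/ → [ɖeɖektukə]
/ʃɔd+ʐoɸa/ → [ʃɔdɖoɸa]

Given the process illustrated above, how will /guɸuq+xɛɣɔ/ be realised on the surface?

[guɸuqkɛɣɔ]

The data show progressive manner assimilation: /s/ → [t] after /k/; /ʐ/ → [ɖ] after /d/. In each pair only manner changes, matching the preceding consonant, while place and voice stay constant.
/x/ is a voiceless velar fricative. The preceding trigger /q/ is a stop, so /x/ must become a stop as well.
A voiceless velar stop is [k], so the surface segment is [k].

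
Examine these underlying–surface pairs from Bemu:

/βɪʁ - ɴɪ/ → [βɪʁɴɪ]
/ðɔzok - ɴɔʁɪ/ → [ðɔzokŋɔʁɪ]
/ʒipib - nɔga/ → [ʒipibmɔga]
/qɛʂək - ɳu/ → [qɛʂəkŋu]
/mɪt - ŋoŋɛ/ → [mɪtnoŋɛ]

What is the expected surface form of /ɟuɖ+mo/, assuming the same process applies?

The data show progressive place assimilation: /ɴ/ → [ŋ] after /k/; /n/ → [m] after /b/; /ɳ/ → [ŋ] after /k/; /ŋ/ → [n] after /t/. In each pair only place changes, matching the preceding consonant, while manner and voice stay constant.
No alternation appears in [βɪʁɴɪ]: there the adjacent consonants already agree in place (/ɴ/ and /ʁ/ are both uvular), so this form is consistent with the same rule.
/m/ is a voiced bilabial nasal. The preceding trigger /ɖ/ is retroflex, so /m/ must become retroflex as well.
A voiced retroflex nasal is [ɳ], so the surface segment is [ɳ].

[ɟuɖɳo]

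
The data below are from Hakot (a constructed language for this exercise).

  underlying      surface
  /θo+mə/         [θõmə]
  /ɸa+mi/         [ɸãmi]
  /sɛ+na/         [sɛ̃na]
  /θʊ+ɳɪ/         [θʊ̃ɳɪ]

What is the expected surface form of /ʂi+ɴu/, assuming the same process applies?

The data show regressive nasality assimilation (vowel nasalisation): /o/ → [õ] before /m/; /a/ → [ã] before /m/; /ɛ/ → [ɛ̃] before /n/; /ʊ/ → [ʊ̃] before /ɳ/ — a vowel is nasalised by an immediately following nasal consonant.
/i/ sits next to the nasal /ɴ/ and is therefore nasalised to [ĩ].

[ʂĩɴu]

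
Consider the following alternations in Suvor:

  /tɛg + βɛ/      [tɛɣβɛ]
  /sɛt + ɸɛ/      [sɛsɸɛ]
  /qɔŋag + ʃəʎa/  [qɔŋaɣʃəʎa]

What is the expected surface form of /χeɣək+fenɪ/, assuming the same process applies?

[χeɣəxfenɪ]

The data show regressive manner assimilation: /g/ → [ɣ] before /β/; /t/ → [s] before /ɸ/; /g/ → [ɣ] before /ʃ/. In each pair only manner changes, matching the following consonant, while place and voice stay constant.
The rule targets /k/ (voiceless velar stop), which sits before the trigger /f/ (fricative).
A voiceless velar fricative is [x], so the surface segment is [x].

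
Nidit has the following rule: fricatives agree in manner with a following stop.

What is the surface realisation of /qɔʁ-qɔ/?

/ʁ/ is a voiced uvular fricative. The following trigger /q/ is a stop, so /ʁ/ must become a stop as well.
Changing only its manner to stop gives [ɢ] — the voiced uvular stop.

[qɔɢqɔ]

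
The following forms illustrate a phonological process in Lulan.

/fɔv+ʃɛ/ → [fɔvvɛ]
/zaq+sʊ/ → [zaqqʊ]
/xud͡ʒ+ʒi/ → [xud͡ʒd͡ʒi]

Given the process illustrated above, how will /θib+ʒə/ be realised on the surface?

[θibbə]

The data show progressive total assimilation (/ʃ/ → [v] after /v/; /s/ → [q] after /q/; /ʒ/ → [d͡ʒ] after /d͡ʒ/): in every case the target segment becomes identical to its preceding neighbour, copying more than a single feature.
/ʒ/ is the segment targeted by the rule; it sits immediately after /b/, so it assimilates completely and surfaces as [b].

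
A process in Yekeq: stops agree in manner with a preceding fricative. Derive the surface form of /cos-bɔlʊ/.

[cosβɔlʊ]

The rule targets /b/ (voiced bilabial stop), which sits after the trigger /s/ (fricative).
The voiced bilabial fricative is [β], so /b/ → [β].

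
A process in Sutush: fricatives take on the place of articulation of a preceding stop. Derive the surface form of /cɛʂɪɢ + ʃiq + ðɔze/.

/ʃ/ is a voiceless postalveolar fricative. The preceding trigger /ɢ/ is uvular, so /ʃ/ must become uvular as well.
The voiceless uvular fricative is [χ], so /ʃ/ → [χ].
At the second juncture, /ð/ likewise becomes [ʁ] adjacent to /q/.

[cɛʂɪɢχiqʁɔze]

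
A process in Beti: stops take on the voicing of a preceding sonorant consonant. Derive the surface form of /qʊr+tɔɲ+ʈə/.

[qʊrdɔɲɖə]

The rule targets /t/ (voiceless alveolar stop), which sits after the trigger /r/ (voiced).
Changing only its voicing to voiced gives [d] — the voiced alveolar stop.
The same rule applies at the second boundary: /ʈ/ → [ɖ] next to /ɲ/.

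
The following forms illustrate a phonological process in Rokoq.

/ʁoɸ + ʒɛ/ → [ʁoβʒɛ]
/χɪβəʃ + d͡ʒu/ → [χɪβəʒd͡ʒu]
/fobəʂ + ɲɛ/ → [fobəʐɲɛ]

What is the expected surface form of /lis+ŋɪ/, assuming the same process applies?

The data show regressive voicing assimilation: /ɸ/ → [β] before /ʒ/; /ʃ/ → [ʒ] before /d͡ʒ/; /ʂ/ → [ʐ] before /ɲ/. In each pair only voicing changes, matching the following consonant, while place and manner stay constant.
The rule targets /s/ (voiceless alveolar fricative), which sits before the trigger /ŋ/ (voiced).
Changing only its voicing to voiced gives [z] — the voiced alveolar fricative.

[lizŋɪ]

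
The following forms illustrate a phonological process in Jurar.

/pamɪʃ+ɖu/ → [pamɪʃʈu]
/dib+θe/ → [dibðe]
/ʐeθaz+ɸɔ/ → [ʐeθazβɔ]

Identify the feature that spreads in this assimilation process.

The segment that alternates is /ɖ/, which surfaces as [ʈ] when adjacent to /ʃ/.
/ɖ/ is voiced while /ʃ/ is voiceless; the output [ʈ] is voiceless, matching the trigger — so the feature that spreads is voicing.
The other alternating forms pattern the same way: /θ/ → [ð] after /b/ (voiceless → voiced, matching voiced); /ɸ/ → [β] after /z/ (voiceless → voiced, matching voiced) — only voicing changes, and always toward the preceding segment.

voicing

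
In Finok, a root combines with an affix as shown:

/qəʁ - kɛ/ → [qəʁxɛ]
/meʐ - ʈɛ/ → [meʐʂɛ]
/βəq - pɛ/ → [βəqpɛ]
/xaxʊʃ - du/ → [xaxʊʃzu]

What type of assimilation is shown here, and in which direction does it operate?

Comparing underlying and surface forms, /k/ → [x] is the alternation; the neighbouring /ʁ/ is constant.
The change stop → fricative matches the manner of the preceding /ʁ/, identifying this as manner assimilation.
Place and voice are unchanged, so the assimilation is partial, not total.
The same holds elsewhere in the data: /ʈ/ → [ʂ] after /ʐ/ (stop → fricative, matching a fricative); /d/ → [z] after /ʃ/ (stop → fricative, matching a fricative) — only manner changes, and always toward the preceding segment.
No alternation appears in [βəqpɛ]: there the adjacent consonants already agree in manner (/p/ and /q/ are both stops), so this form is consistent with the same rule.
Since the segment that changes follows the conditioning segment, the assimilation is progressive.

progressive manner assimilation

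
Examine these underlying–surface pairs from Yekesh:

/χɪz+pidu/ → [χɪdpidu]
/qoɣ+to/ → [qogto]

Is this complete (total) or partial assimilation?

The segment that alternates is /z/, which surfaces as [d] when adjacent to /p/.
The change fricative → stop matches the manner of the following /p/, identifying this as manner assimilation.
Place and voice are unchanged, so the assimilation is partial, not total.
The other alternating form patterns the same way: /ɣ/ → [g] before /t/ (fricative → stop, matching a stop) — only manner changes, and always toward the following segment.

partial assimilation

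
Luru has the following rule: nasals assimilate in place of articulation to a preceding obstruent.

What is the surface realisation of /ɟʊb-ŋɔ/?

[ɟʊbmɔ]

The rule targets /ŋ/ (voiced velar nasal), which sits after the trigger /b/ (bilabial).
A voiced bilabial nasal is [m], so the surface segment is [m].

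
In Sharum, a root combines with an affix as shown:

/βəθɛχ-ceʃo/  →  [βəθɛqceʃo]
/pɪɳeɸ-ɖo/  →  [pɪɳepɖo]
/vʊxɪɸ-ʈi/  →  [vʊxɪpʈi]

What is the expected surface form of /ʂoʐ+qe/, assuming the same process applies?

The data show regressive manner assimilation: /χ/ → [q] before /c/; /ɸ/ → [p] before /ɖ/; /ɸ/ → [p] before /ʈ/. In each pair only manner changes, matching the following consonant, while place and voice stay constant.
/ʐ/ is a voiced retroflex fricative. The following trigger /q/ is a stop, so /ʐ/ must become a stop as well.
Changing only its manner to stop gives [ɖ] — the voiced retroflex stop.

[ʂoɖqe]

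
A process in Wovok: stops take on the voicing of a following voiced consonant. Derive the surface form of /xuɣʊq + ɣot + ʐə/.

The rule targets /q/ (voiceless uvular stop), which sits before the trigger /ɣ/ (voiced).
The voiced uvular stop is [ɢ], so /q/ → [ɢ].
At the second juncture, /t/ likewise becomes [d] adjacent to /ʐ/.

[xuɣʊɢɣodʐə]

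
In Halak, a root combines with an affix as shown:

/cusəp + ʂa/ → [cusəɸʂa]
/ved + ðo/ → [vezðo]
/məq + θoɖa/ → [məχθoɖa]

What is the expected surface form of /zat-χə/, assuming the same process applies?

The data show regressive manner assimilation: /p/ → [ɸ] before /ʂ/; /d/ → [z] before /ð/; /q/ → [χ] before /θ/. In each pair only manner changes, matching the following consonant, while place and voice stay constant.
/t/ is a voiceless alveolar stop. The following trigger /χ/ is a fricative, so /t/ must become a fricative as well.
The voiceless alveolar fricative is [s], so /t/ → [s].

[zasχə]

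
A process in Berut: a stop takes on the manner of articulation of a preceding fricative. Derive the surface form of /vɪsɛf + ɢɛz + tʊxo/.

/ɢ/ is a voiced uvular stop. The preceding trigger /f/ is a fricative, so /ɢ/ must become a fricative as well.
The voiced uvular fricative is [ʁ], so /ɢ/ → [ʁ].
The same rule applies at the second boundary: /t/ → [s] next to /z/.

[vɪsɛfʁɛzsʊxo]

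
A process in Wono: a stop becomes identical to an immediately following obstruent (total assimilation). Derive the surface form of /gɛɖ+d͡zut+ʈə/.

/ɖ/ is the segment targeted by the rule; it sits immediately before /d͡z/, so it assimilates completely and surfaces as [d͡z].
At the second juncture, /t/ likewise becomes [ʈ] adjacent to /ʈ/.

[gɛd͡zd͡zuʈʈə]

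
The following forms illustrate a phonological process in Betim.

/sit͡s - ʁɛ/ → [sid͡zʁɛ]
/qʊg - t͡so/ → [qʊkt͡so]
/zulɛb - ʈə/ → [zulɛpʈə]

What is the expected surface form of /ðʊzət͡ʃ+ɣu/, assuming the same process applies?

[ðʊzəd͡ʒɣu]

The data show regressive voicing assimilation: /t͡s/ → [d͡z] before /ʁ/; /g/ → [k] before /t͡s/; /b/ → [p] before /ʈ/. In each pair only voicing changes, matching the following consonant, while place and manner stay constant.
The rule targets /t͡ʃ/ (voiceless postalveolar affricate), which sits before the trigger /ɣ/ (voiced).
Changing only its voicing to voiced gives [d͡ʒ] — the voiced postalveolar affricate.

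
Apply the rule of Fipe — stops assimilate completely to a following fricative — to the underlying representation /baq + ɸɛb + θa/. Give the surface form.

/q/ is the segment targeted by the rule; it sits immediately before /ɸ/, so it assimilates completely and surfaces as [ɸ].
At the second juncture, /b/ likewise becomes [θ] adjacent to /θ/.

[baɸɸɛθθa]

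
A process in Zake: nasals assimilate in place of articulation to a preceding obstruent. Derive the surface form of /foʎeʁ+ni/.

/n/ is a voiced alveolar nasal. The preceding trigger /ʁ/ is uvular, so /n/ must become uvular as well.
Changing only its place to uvular gives [ɴ] — the voiced uvular nasal.

[foʎeʁɴi]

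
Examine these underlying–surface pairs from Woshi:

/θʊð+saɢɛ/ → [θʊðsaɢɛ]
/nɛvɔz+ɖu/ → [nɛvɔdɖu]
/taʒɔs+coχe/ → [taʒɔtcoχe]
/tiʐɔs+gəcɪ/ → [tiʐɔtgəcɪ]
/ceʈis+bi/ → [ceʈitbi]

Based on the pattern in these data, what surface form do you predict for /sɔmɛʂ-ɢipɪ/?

The data show regressive manner assimilation: /z/ → [d] before /ɖ/; /s/ → [t] before /c/; /s/ → [t] before /g/; /s/ → [t] before /b/. In each pair only manner changes, matching the following consonant, while place and voice stay constant.
No alternation appears in [θʊðsaɢɛ]: there the adjacent consonants already agree in manner (/ð/ and /s/ are both fricatives), so this form is consistent with the same rule.
The rule targets /ʂ/ (voiceless retroflex fricative), which sits before the trigger /ɢ/ (stop).
A voiceless retroflex stop is [ʈ], so the surface segment is [ʈ].

[sɔmɛʈɢipɪ]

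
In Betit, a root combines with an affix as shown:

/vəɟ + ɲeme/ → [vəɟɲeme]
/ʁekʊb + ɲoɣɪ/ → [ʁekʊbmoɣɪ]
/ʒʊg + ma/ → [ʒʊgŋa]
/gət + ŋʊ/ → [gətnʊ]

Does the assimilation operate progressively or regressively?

progressive

The segment that alternates is /ɲ/, which surfaces as [m] when adjacent to /b/.
/ɲ/ is palatal while /b/ is bilabial; the output [m] is bilabial, matching the trigger — so the feature that spreads is place.
The other alternating forms pattern the same way: /m/ → [ŋ] after /g/ (bilabial → velar, matching velar); /ŋ/ → [n] after /t/ (velar → alveolar, matching alveolar) — only place changes, and always toward the preceding segment.
No alternation appears in [vəɟɲeme]: there the adjacent consonants already agree in place (/ɲ/ and /ɟ/ are both palatal), so this form is consistent with the same rule.
The trigger is the preceding segment, so the direction is progressive (perseverative).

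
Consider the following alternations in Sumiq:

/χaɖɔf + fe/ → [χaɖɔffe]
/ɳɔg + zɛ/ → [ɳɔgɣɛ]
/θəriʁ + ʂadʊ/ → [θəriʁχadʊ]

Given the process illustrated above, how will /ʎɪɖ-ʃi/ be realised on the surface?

The data show progressive place assimilation: /z/ → [ɣ] after /g/; /ʂ/ → [χ] after /ʁ/. In each pair only place changes, matching the preceding consonant, while manner and voice stay constant.
Nothing changes in [χaɖɔffe]: there the adjacent consonants already agree in place (/f/ and /f/ are both labiodental), so this form is consistent with the same rule.
/ʃ/ is a voiceless postalveolar fricative. The preceding trigger /ɖ/ is retroflex, so /ʃ/ must become retroflex as well.
Changing only its place to retroflex gives [ʂ] — the voiceless retroflex fricative.

[ʎɪɖʂi]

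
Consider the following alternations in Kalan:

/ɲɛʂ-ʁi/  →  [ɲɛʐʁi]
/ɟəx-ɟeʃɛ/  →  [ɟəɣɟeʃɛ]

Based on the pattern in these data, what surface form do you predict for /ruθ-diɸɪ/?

[ruðdiɸɪ]

The data show regressive voicing assimilation: /ʂ/ → [ʐ] before /ʁ/; /x/ → [ɣ] before /ɟ/. In each pair only voicing changes, matching the following consonant, while place and manner stay constant.
The rule targets /θ/ (voiceless dental fricative), which sits before the trigger /d/ (voiced).
A voiced dental fricative is [ð], so the surface segment is [ð].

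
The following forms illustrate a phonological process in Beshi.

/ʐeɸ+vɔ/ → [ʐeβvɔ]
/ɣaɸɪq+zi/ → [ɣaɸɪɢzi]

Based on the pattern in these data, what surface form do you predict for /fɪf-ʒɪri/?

The data show regressive voicing assimilation: /ɸ/ → [β] before /v/; /q/ → [ɢ] before /z/. In each pair only voicing changes, matching the following consonant, while place and manner stay constant.
/f/ is a voiceless labiodental fricative. The following trigger /ʒ/ is voiced, so /f/ must become voiced as well.
The voiced labiodental fricative is [v], so /f/ → [v].

[fɪvʒɪri]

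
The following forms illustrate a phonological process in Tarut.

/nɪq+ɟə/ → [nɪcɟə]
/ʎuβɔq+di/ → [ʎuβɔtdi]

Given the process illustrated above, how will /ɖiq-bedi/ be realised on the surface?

The data show regressive place assimilation: /q/ → [c] before /ɟ/; /q/ → [t] before /d/. In each pair only place changes, matching the following consonant, while manner and voice stay constant.
The rule targets /q/ (voiceless uvular stop), which sits before the trigger /b/ (bilabial).
The voiceless bilabial stop is [p], so /q/ → [p].

[ɖipbedi]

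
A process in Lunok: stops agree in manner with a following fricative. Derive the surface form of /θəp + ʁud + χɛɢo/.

/p/ is a voiceless bilabial stop. The following trigger /ʁ/ is a fricative, so /p/ must become a fricative as well.
Changing only its manner to fricative gives [ɸ] — the voiceless bilabial fricative.
At the second juncture, /d/ likewise becomes [z] adjacent to /χ/.

[θəɸʁuzχɛɢo]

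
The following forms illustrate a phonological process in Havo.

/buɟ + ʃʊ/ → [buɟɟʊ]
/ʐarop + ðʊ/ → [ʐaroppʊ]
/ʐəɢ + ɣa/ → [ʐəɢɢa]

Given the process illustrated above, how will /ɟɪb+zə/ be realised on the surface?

[ɟɪbbə]

The data show progressive total assimilation (/ʃ/ → [ɟ] after /ɟ/; /ð/ → [p] after /p/; /ɣ/ → [ɢ] after /ɢ/): in every case the target segment becomes identical to its preceding neighbour, copying more than a single feature.
/z/ is the segment targeted by the rule; it sits immediately after /b/, so it assimilates completely and surfaces as [b].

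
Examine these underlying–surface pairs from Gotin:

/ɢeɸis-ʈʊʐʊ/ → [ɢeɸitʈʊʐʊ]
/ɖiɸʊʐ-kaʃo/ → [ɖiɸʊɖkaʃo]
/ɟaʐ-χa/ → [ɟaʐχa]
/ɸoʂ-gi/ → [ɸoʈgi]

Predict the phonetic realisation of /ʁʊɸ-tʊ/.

The data show regressive manner assimilation: /s/ → [t] before /ʈ/; /ʐ/ → [ɖ] before /k/; /ʂ/ → [ʈ] before /g/. In each pair only manner changes, matching the following consonant, while place and voice stay constant.
No alternation appears in [ɟaʐχa]: there the adjacent consonants already agree in manner (/ʐ/ and /χ/ are both fricatives), so this form is consistent with the same rule.
The rule targets /ɸ/ (voiceless bilabial fricative), which sits before the trigger /t/ (stop).
The voiceless bilabial stop is [p], so /ɸ/ → [p].

[ʁʊptʊ]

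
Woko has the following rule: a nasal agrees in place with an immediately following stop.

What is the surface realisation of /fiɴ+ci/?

The rule targets /ɴ/ (voiced uvular nasal), which sits before the trigger /c/ (palatal).
The voiced palatal nasal is [ɲ], so /ɴ/ → [ɲ].

[fiɲci]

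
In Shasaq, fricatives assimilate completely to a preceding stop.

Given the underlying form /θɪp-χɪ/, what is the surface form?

/χ/ is the segment targeted by the rule; it sits immediately after /p/, so it assimilates completely and surfaces as [p].

[θɪppɪ]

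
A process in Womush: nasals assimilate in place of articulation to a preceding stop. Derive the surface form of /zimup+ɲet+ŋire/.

/ɲ/ is a voiced palatal nasal. The preceding trigger /p/ is bilabial, so /ɲ/ must become bilabial as well.
A voiced bilabial nasal is [m], so the surface segment is [m].
At the second juncture, /ŋ/ likewise becomes [n] adjacent to /t/.

[zimupmetnire]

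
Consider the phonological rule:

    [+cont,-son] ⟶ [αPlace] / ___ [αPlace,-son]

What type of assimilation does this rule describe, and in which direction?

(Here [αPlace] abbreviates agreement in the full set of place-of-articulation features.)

The rule copies the place features (abbreviated [Place]) from the environment onto the target, so the assimilating feature is place.
Since the environment is written after the underscore, the trigger follows the target; the direction is regressive.

regressive place assimilation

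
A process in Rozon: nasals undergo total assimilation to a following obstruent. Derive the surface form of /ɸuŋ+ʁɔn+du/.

/ŋ/ is the segment targeted by the rule; it sits immediately before /ʁ/, so it assimilates completely and surfaces as [ʁ].
At the second juncture, /n/ likewise becomes [d] adjacent to /d/.

[ɸuʁʁɔddu]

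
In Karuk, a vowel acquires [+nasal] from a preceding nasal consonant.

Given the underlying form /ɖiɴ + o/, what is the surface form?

[ɖiɴõ]

The vowel /o/ is adjacent to the preceding nasal /ɴ/, so it acquires [+nasal] and surfaces as [õ].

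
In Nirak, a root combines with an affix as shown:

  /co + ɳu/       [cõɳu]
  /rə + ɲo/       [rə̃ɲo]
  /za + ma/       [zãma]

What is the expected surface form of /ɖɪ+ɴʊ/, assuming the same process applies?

[ɖɪ̃ɴʊ]

The data show regressive nasality assimilation (vowel nasalisation): /o/ → [õ] before /ɳ/; /ə/ → [ə̃] before /ɲ/; /a/ → [ã] before /m/ — a vowel is nasalised by an immediately following nasal consonant.
/ɪ/ sits next to the nasal /ɴ/ and is therefore nasalised to [ɪ̃].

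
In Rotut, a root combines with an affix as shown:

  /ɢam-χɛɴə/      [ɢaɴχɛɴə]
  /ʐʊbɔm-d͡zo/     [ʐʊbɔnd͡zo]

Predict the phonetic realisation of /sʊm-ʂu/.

The data show regressive place assimilation: /m/ → [ɴ] before /χ/; /m/ → [n] before /d͡z/. In each pair only place changes, matching the following consonant, while manner and voice stay constant.
/m/ is a voiced bilabial nasal. The following trigger /ʂ/ is retroflex, so /m/ must become retroflex as well.
The voiced retroflex nasal is [ɳ], so /m/ → [ɳ].

[sʊɳʂu]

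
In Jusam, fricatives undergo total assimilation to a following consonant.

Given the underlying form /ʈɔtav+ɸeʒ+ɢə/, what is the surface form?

/v/ is the segment targeted by the rule; it sits immediately before /ɸ/, so it assimilates completely and surfaces as [ɸ].
The same rule applies at the second boundary: /ʒ/ → [ɢ] next to /ɢ/.

[ʈɔtaɸɸeɢɢə]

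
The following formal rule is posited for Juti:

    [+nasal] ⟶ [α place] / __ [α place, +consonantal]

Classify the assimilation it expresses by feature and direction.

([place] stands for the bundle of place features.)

The shared variable α links the value of the place features (abbreviated [place]) on the target to the same value on the neighbouring segment, so place is the feature that assimilates.
Since the environment is written after the underscore, the trigger follows the target; the direction is regressive.

regressive place assimilation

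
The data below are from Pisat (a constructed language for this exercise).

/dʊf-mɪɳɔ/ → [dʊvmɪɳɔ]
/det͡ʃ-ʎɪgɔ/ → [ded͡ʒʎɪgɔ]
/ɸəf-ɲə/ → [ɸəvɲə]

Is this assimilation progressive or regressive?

regressive

Underlying /f/ is realised as [v] next to /m/; /m/ itself does not change.
/f/ is voiceless while /m/ is voiced; the output [v] is voiced, matching the trigger — so the feature that spreads is voicing.
Checking the remaining alternations: /t͡ʃ/ → [d͡ʒ] before /ʎ/ (voiceless → voiced, matching voiced); /f/ → [v] before /ɲ/ (voiceless → voiced, matching voiced) — only voicing changes, and always toward the following segment.
The trigger is the following segment, so the direction is regressive (anticipatory).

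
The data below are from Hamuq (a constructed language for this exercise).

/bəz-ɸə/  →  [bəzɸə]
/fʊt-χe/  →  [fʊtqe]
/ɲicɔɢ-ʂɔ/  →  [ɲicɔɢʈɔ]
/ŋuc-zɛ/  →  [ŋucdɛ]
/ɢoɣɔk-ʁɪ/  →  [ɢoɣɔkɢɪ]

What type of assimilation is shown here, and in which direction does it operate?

progressive manner assimilation

The segment that alternates is /χ/, which surfaces as [q] when adjacent to /t/.
/χ/ is a fricative while /t/ is a stop; the output [q] is a stop, matching the trigger — so the feature that spreads is manner.
Place and voice are unchanged, so the assimilation is partial, not total.
The other alternating forms pattern the same way: /ʂ/ → [ʈ] after /ɢ/ (fricative → stop, matching a stop); /z/ → [d] after /c/ (fricative → stop, matching a stop); /ʁ/ → [ɢ] after /k/ (fricative → stop, matching a stop) — only manner changes, and always toward the preceding segment.
Nothing changes in [bəzɸə]: there the adjacent consonants already agree in manner (/ɸ/ and /z/ are both fricatives), so this form is consistent with the same rule.
Since the segment that changes follows the conditioning segment, the assimilation is progressive.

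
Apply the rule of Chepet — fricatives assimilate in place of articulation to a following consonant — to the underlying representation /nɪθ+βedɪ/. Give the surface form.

/θ/ is a voiceless dental fricative. The following trigger /β/ is bilabial, so /θ/ must become bilabial as well.
A voiceless bilabial fricative is [ɸ], so the surface segment is [ɸ].

[nɪɸβedɪ]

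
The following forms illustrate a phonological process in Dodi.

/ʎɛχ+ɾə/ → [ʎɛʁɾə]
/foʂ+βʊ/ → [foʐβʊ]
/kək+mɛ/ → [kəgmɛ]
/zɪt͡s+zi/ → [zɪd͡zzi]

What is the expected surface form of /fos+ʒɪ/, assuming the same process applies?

The data show regressive voicing assimilation: /χ/ → [ʁ] before /ɾ/; /ʂ/ → [ʐ] before /β/; /k/ → [g] before /m/; /t͡s/ → [d͡z] before /z/. In each pair only voicing changes, matching the following consonant, while place and manner stay constant.
/s/ is a voiceless alveolar fricative. The following trigger /ʒ/ is voiced, so /s/ must become voiced as well.
The voiced alveolar fricative is [z], so /s/ → [z].

[fozʒɪ]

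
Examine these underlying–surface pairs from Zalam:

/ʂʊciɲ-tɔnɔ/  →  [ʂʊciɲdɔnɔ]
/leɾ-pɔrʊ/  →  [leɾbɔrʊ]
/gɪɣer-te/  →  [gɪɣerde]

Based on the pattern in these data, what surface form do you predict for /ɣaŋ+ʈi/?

[ɣaŋɖi]

The data show progressive voicing assimilation: /t/ → [d] after /ɲ/; /p/ → [b] after /ɾ/; /t/ → [d] after /r/. In each pair only voicing changes, matching the preceding consonant, while place and manner stay constant.
/ʈ/ is a voiceless retroflex stop. The preceding trigger /ŋ/ is voiced, so /ʈ/ must become voiced as well.
A voiced retroflex stop is [ɖ], so the surface segment is [ɖ].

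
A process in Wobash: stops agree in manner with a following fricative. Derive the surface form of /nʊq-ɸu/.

/q/ is a voiceless uvular stop. The following trigger /ɸ/ is a fricative, so /q/ must become a fricative as well.
A voiceless uvular fricative is [χ], so the surface segment is [χ].

[nʊχɸu]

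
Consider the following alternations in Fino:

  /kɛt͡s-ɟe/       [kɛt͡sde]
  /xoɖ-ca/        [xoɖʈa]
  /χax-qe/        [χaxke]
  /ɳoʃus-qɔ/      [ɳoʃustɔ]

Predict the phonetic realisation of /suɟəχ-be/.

The data show progressive place assimilation: /ɟ/ → [d] after /t͡s/; /c/ → [ʈ] after /ɖ/; /q/ → [k] after /x/; /q/ → [t] after /s/. In each pair only place changes, matching the preceding consonant, while manner and voice stay constant.
The rule targets /b/ (voiced bilabial stop), which sits after the trigger /χ/ (uvular).
Changing only its place to uvular gives [ɢ] — the voiced uvular stop.

[suɟəχɢe]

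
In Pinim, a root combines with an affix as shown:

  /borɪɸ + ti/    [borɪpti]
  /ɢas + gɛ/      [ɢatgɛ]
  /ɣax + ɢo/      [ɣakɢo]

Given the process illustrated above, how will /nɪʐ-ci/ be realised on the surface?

The data show regressive manner assimilation: /ɸ/ → [p] before /t/; /s/ → [t] before /g/; /x/ → [k] before /ɢ/. In each pair only manner changes, matching the following consonant, while place and voice stay constant.
/ʐ/ is a voiced retroflex fricative. The following trigger /c/ is a stop, so /ʐ/ must become a stop as well.
Changing only its manner to stop gives [ɖ] — the voiced retroflex stop.

[nɪɖci]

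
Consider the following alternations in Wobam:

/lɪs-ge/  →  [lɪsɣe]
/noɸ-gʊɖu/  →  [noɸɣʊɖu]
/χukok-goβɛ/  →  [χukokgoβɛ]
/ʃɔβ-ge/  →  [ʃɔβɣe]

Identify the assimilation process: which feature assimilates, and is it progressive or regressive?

progressive manner assimilation

Comparing underlying and surface forms, /g/ → [ɣ] is the alternation; the neighbouring /s/ is constant.
/g/ is a stop while /s/ is a fricative; the output [ɣ] is a fricative, matching the trigger — so the feature that spreads is manner.
Place and voice are unchanged, so the assimilation is partial, not total.
The other alternating forms pattern the same way: /g/ → [ɣ] after /ɸ/ (stop → fricative, matching a fricative); /g/ → [ɣ] after /β/ (stop → fricative, matching a fricative) — only manner changes, and always toward the preceding segment.
No alternation appears in [χukokgoβɛ]: there the adjacent consonants already agree in manner (/g/ and /k/ are both stops), so this form is consistent with the same rule.
The trigger is the preceding segment, so the direction is progressive (perseverative).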